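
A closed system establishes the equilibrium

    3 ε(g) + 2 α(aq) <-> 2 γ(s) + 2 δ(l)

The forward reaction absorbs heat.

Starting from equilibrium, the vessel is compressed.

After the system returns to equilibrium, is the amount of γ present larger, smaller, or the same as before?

increases

Gas moles: reactants 3, products 0 (Δn_gas = -3). Compression shifts the system toward the side with fewer moles of gas — to the right.
The net shift is to the right. γ is a product, so its amount increases.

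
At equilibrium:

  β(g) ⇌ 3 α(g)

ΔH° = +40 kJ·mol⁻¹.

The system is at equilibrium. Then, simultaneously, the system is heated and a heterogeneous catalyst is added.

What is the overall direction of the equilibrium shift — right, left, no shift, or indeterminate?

The forward reaction is endothermic. Raising T favours the endothermic direction — shift to the right.
A catalyst speeds both forward and reverse rates equally; it changes neither Q nor K — no shift from this change.
Only the nonzero effect(s) matter; the net shift is to the right.

right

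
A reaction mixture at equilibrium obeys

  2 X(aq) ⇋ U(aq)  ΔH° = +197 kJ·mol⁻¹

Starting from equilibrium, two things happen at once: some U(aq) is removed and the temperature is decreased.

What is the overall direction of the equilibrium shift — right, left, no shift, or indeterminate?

cannot be determined

Removing U (aq), a product, drives the reaction to the right.
The forward reaction is endothermic. Lowering T favours the exothermic direction — shift to the left.
The individual effects push in opposite directions; without quantitative information the net direction cannot be determined.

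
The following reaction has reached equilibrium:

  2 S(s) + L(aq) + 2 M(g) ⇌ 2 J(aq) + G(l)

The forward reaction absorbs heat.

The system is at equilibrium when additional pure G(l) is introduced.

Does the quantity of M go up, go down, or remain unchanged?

G is a pure liquid; its activity is 1 regardless of amount, so Q is unaffected — no shift from this change.
No net shift occurs, so the amount of M is unchanged.

unchanged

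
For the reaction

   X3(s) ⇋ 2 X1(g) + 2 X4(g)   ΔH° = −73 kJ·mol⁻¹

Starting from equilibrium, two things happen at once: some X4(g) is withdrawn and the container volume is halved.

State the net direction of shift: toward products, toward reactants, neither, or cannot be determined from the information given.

cannot be determined

Removing X4 (g), a product, drives the reaction to the right.
Gas moles: reactants 0, products 4 (Δn_gas = +4). Compression shifts the system toward the side with fewer moles of gas — to the left.
The individual effects push in opposite directions; without quantitative information the net direction cannot be determined.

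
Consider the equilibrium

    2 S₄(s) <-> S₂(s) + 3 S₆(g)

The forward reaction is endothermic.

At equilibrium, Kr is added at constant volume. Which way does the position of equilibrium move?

At constant volume, adding an inert gas leaves every reacting species' partial pressure unchanged, so Q is unchanged — no shift from this change.

no shift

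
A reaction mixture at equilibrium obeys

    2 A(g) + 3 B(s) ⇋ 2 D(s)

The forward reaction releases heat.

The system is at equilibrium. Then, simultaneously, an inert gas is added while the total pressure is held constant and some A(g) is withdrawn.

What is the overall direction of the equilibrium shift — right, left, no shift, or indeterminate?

left

Adding inert gas at constant total pressure expands the volume and lowers every reacting partial pressure. With Δn_gas = 0 − 2 = -2, Q moves away from K toward the side with fewer gas moles, so the system shifts toward the side with more gas moles — to the left.
Removing A (g), a reactant, drives the reaction to the left.
All effects act in the same direction — net shift to the left.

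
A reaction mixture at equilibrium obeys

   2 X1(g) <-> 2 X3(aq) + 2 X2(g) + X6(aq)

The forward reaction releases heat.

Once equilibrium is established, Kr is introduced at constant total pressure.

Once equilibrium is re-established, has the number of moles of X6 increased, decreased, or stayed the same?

Adding inert gas at constant total pressure expands the volume, scaling every reacting partial pressure by the same factor. Δn_gas = 2 − 2 = 0, so Q is unchanged — no shift.
No net shift occurs, so the amount of X6 is unchanged.

unchanged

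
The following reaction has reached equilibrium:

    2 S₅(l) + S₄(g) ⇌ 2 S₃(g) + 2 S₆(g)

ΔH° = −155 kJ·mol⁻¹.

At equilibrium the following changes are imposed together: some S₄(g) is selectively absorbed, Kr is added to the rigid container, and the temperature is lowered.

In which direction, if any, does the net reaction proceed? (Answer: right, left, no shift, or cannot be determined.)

cannot be determined

Removing S₄ (g), a reactant, drives the reaction to the left.
At constant volume, adding an inert gas leaves every reacting species' partial pressure unchanged, so Q is unchanged — no shift from this change.
The forward reaction is exothermic. Lowering T favours the exothermic direction — shift to the right.
The individual effects push in opposite directions; without quantitative information the net direction cannot be determined.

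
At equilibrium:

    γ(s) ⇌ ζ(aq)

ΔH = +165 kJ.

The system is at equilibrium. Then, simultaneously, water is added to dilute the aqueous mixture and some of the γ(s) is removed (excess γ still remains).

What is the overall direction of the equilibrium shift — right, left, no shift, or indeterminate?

Dilution lowers every aqueous concentration by the same factor. Δn_aq = 1 − 0 = +1, so the system shifts toward the side with more dissolved moles — to the right.
γ is a pure solid; its activity is 1 regardless of amount, so Q is unaffected — no shift from this change.
Only the nonzero effect(s) matter; the net shift is to the right.

right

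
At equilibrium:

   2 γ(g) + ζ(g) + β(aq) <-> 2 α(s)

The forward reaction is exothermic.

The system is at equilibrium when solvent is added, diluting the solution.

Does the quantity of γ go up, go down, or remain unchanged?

Dilution lowers every aqueous concentration by the same factor. Δn_aq = 0 − 1 = -1, so the system shifts toward the side with more dissolved moles — to the left.
The net shift is to the left. γ is a reactant, so its amount increases.

increases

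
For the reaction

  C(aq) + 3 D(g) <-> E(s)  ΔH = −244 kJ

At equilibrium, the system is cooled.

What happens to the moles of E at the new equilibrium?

increases

The forward reaction is exothermic. Lowering T favours the exothermic direction — shift to the right.
The net shift is to the right. E is a product, so its amount increases.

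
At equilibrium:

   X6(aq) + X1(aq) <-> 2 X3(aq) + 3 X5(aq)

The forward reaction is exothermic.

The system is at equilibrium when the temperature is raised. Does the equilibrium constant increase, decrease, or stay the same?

decreases

K depends on temperature via the van 't Hoff relation. The forward reaction is exothermic, so raising T decreases K.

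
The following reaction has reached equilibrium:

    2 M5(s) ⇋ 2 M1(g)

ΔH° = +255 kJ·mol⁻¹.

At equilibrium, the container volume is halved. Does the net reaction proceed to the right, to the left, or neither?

Gas moles: reactants 0, products 2 (Δn_gas = +2). Compression shifts the system toward the side with fewer moles of gas — to the left.

left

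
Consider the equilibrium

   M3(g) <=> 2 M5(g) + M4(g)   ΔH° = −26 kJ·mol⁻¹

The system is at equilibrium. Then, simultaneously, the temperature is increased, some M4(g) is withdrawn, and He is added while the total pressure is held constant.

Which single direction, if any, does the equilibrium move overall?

The forward reaction is exothermic. Raising T favours the endothermic direction — shift to the left.
Removing M4 (g), a product, drives the reaction to the right.
Adding inert gas at constant total pressure expands the volume and lowers every reacting partial pressure. With Δn_gas = 3 − 1 = +2, Q moves away from K toward the side with fewer gas moles, so the system shifts toward the side with more gas moles — to the right.
The individual effects push in opposite directions; without quantitative information the net direction cannot be determined.

cannot be determined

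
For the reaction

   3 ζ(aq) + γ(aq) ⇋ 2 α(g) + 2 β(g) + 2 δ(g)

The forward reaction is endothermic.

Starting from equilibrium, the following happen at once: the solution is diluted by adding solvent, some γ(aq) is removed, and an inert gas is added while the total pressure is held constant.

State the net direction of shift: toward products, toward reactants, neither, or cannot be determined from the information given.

cannot be determined

Dilution lowers every aqueous concentration by the same factor. Δn_aq = 0 − 4 = -4, so the system shifts toward the side with more dissolved moles — to the left.
Removing γ (aq), a reactant, drives the reaction to the left.
Adding inert gas at constant total pressure expands the volume and lowers every reacting partial pressure. With Δn_gas = 6 − 0 = +6, Q moves away from K toward the side with fewer gas moles, so the system shifts toward the side with more gas moles — to the right.
The individual effects push in opposite directions; without quantitative information the net direction cannot be determined.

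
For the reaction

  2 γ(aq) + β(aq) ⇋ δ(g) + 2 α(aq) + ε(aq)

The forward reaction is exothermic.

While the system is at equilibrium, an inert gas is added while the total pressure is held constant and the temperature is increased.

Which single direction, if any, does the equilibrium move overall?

cannot be determined

Adding inert gas at constant total pressure expands the volume and lowers every reacting partial pressure. With Δn_gas = 1 − 0 = +1, Q moves away from K toward the side with fewer gas moles, so the system shifts toward the side with more gas moles — to the right.
The forward reaction is exothermic. Raising T favours the endothermic direction — shift to the left.
The individual effects push in opposite directions; without quantitative information the net direction cannot be determined.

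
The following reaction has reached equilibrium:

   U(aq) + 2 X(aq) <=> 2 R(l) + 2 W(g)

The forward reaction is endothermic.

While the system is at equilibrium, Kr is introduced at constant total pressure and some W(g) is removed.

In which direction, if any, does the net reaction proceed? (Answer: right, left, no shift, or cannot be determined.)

right

Adding inert gas at constant total pressure expands the volume and lowers every reacting partial pressure. With Δn_gas = 2 − 0 = +2, Q moves away from K toward the side with fewer gas moles, so the system shifts toward the side with more gas moles — to the right.
Removing W (g), a product, drives the reaction to the right.
All effects act in the same direction — net shift to the right.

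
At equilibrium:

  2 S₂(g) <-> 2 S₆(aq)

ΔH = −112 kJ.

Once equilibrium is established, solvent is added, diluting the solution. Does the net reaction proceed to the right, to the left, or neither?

right

Dilution lowers every aqueous concentration by the same factor. Δn_aq = 2 − 0 = +2, so the system shifts toward the side with more dissolved moles — to the right.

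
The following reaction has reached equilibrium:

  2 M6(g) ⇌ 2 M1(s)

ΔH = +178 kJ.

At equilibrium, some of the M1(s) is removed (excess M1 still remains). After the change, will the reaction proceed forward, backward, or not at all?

M1 is a pure solid; its activity is 1 regardless of amount, so Q is unaffected — no shift from this change.

no shift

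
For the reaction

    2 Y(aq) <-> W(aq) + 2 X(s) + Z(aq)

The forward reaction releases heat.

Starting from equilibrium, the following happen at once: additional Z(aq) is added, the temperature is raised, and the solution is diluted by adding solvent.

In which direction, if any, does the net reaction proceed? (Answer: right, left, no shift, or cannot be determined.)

Adding Z (aq), a product, drives the reaction to the left.
The forward reaction is exothermic. Raising T favours the endothermic direction — shift to the left.
Dilution scales every aqueous concentration by the same factor. Δn_aq = 2 − 2 = 0, so Q is unchanged — no shift.
Only the nonzero effect(s) matter; the net shift is to the left.

left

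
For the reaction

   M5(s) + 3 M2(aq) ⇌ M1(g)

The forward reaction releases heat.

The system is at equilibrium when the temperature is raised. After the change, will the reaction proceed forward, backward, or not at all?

left

The forward reaction is exothermic. Raising T favours the endothermic direction — shift to the left.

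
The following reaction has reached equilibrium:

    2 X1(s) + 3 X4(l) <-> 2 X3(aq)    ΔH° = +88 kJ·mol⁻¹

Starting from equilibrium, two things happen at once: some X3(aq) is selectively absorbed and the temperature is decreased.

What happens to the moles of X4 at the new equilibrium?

cannot be determined

Removing X3 (aq), a product, drives the reaction to the right.
The forward reaction is endothermic. Lowering T favours the exothermic direction — shift to the left.
The two effects oppose each other, so the net shift — and hence the change in X4 — cannot be determined from the given information.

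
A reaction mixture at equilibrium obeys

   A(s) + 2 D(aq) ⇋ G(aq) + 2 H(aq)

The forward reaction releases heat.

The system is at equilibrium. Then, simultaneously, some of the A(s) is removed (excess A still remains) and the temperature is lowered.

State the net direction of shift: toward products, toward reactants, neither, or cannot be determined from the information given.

A is a pure solid; its activity is 1 regardless of amount, so Q is unaffected — no shift from this change.
The forward reaction is exothermic. Lowering T favours the exothermic direction — shift to the right.
Only the nonzero effect(s) matter; the net shift is to the right.

right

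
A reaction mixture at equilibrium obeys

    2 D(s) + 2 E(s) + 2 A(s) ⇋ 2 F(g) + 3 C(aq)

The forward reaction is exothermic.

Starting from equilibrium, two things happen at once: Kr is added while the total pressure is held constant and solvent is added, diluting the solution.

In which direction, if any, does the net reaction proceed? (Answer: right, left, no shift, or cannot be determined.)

right

Adding inert gas at constant total pressure expands the volume and lowers every reacting partial pressure. With Δn_gas = 2 − 0 = +2, Q moves away from K toward the side with fewer gas moles, so the system shifts toward the side with more gas moles — to the right.
Dilution lowers every aqueous concentration by the same factor. Δn_aq = 3 − 0 = +3, so the system shifts toward the side with more dissolved moles — to the right.
All effects act in the same direction — net shift to the right.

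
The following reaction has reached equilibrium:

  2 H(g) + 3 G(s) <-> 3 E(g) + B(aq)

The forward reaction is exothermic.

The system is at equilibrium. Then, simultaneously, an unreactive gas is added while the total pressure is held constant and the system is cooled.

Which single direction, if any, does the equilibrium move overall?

right

Adding inert gas at constant total pressure expands the volume and lowers every reacting partial pressure. With Δn_gas = 3 − 2 = +1, Q moves away from K toward the side with fewer gas moles, so the system shifts toward the side with more gas moles — to the right.
The forward reaction is exothermic. Lowering T favours the exothermic direction — shift to the right.
All effects act in the same direction — net shift to the right.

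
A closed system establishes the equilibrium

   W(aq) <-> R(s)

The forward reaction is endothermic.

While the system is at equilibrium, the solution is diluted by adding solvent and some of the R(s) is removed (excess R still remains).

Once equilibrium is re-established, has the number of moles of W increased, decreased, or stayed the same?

increases

Dilution lowers every aqueous concentration by the same factor. Δn_aq = 0 − 1 = -1, so the system shifts toward the side with more dissolved moles — to the left.
R is a pure solid; its activity is 1 regardless of amount, so Q is unaffected — no shift from this change.
The net shift is to the left. W is a reactant, so its amount increases.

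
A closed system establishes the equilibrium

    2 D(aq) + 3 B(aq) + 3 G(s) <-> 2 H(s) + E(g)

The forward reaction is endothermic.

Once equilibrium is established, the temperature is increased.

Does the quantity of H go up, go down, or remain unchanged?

The forward reaction is endothermic. Raising T favours the endothermic direction — shift to the right.
The net shift is to the right. H is a product, so its amount increases.

increases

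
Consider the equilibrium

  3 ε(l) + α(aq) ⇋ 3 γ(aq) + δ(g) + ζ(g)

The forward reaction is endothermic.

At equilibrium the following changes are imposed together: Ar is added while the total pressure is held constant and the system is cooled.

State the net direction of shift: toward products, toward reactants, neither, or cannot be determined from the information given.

cannot be determined

Adding inert gas at constant total pressure expands the volume and lowers every reacting partial pressure. With Δn_gas = 2 − 0 = +2, Q moves away from K toward the side with fewer gas moles, so the system shifts toward the side with more gas moles — to the right.
The forward reaction is endothermic. Lowering T favours the exothermic direction — shift to the left.
The individual effects push in opposite directions; without quantitative information the net direction cannot be determined.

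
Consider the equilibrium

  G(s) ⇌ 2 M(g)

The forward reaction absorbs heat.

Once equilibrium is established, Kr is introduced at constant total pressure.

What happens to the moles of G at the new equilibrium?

decreases

Adding inert gas at constant total pressure expands the volume and lowers every reacting partial pressure. With Δn_gas = 2 − 0 = +2, Q moves away from K toward the side with fewer gas moles, so the system shifts toward the side with more gas moles — to the right.
The net shift is to the right. G is a reactant, so its amount decreases.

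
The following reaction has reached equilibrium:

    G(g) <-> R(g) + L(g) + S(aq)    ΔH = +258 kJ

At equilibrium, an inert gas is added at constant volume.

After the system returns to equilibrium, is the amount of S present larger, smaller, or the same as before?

unchanged

At constant volume, adding an inert gas leaves every reacting species' partial pressure unchanged, so Q is unchanged — no shift from this change.
No net shift occurs, so the amount of S is unchanged.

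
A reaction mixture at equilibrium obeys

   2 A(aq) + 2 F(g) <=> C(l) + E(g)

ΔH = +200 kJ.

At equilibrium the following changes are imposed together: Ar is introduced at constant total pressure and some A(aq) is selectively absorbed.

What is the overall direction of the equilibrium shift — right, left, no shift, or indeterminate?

Adding inert gas at constant total pressure expands the volume and lowers every reacting partial pressure. With Δn_gas = 1 − 2 = -1, Q moves away from K toward the side with fewer gas moles, so the system shifts toward the side with more gas moles — to the left.
Removing A (aq), a reactant, drives the reaction to the left.
All effects act in the same direction — net shift to the left.

left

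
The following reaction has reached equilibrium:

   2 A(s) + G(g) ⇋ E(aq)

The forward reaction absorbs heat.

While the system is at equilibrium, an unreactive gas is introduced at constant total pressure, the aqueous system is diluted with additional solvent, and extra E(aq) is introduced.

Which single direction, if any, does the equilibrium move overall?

Adding inert gas at constant total pressure expands the volume and lowers every reacting partial pressure. With Δn_gas = 0 − 1 = -1, Q moves away from K toward the side with fewer gas moles, so the system shifts toward the side with more gas moles — to the left.
Dilution lowers every aqueous concentration by the same factor. Δn_aq = 1 − 0 = +1, so the system shifts toward the side with more dissolved moles — to the right.
Adding E (aq), a product, drives the reaction to the left.
The individual effects push in opposite directions; without quantitative information the net direction cannot be determined.

cannot be determined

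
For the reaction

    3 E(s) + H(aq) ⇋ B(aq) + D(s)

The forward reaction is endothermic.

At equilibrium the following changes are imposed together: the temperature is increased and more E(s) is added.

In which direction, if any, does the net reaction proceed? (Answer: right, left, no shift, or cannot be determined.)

right

The forward reaction is endothermic. Raising T favours the endothermic direction — shift to the right.
E is a pure solid; its activity is 1 regardless of amount, so Q is unaffected — no shift from this change.
Only the nonzero effect(s) matter; the net shift is to the right.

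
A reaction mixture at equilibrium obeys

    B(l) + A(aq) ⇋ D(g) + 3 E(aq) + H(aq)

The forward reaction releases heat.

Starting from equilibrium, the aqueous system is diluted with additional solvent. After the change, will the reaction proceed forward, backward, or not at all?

Dilution lowers every aqueous concentration by the same factor. Δn_aq = 4 − 1 = +3, so the system shifts toward the side with more dissolved moles — to the right.

right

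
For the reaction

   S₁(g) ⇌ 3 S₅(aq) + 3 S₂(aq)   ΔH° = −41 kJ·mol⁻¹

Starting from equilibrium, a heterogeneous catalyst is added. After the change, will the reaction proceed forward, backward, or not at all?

A catalyst speeds both forward and reverse rates equally; it changes neither Q nor K — no shift from this change.

no shift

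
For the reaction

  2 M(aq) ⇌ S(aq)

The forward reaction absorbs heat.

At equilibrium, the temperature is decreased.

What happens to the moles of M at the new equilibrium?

The forward reaction is endothermic. Lowering T favours the exothermic direction — shift to the left.
The net shift is to the left. M is a reactant, so its amount increases.

increases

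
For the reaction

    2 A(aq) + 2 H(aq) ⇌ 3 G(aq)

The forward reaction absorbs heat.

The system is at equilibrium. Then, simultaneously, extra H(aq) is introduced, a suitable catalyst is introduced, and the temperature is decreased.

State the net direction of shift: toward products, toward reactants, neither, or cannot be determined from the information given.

Adding H (aq), a reactant, drives the reaction to the right.
A catalyst speeds both forward and reverse rates equally; it changes neither Q nor K — no shift from this change.
The forward reaction is endothermic. Lowering T favours the exothermic direction — shift to the left.
The individual effects push in opposite directions; without quantitative information the net direction cannot be determined.

cannot be determined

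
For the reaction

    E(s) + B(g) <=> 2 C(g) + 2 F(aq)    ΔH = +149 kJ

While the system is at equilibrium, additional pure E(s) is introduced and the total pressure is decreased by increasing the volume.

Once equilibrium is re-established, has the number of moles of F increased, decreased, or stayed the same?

E is a pure solid; its activity is 1 regardless of amount, so Q is unaffected — no shift from this change.
Gas moles: reactants 1, products 2 (Δn_gas = +1). Expansion shifts the system toward the side with more moles of gas — to the right.
The net shift is to the right. F is a product, so its amount increases.

increases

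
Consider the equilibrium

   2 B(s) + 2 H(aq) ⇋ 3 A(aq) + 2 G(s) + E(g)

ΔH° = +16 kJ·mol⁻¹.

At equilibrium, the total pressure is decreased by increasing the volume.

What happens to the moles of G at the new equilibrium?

increases

Gas moles: reactants 0, products 1 (Δn_gas = +1). Expansion shifts the system toward the side with more moles of gas — to the right.
The net shift is to the right. G is a product, so its amount increases.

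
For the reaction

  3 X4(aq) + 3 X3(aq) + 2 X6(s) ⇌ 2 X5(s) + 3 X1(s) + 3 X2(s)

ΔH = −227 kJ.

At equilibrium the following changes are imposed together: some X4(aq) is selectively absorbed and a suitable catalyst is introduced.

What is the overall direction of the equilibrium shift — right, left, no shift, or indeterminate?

left

Removing X4 (aq), a reactant, drives the reaction to the left.
A catalyst speeds both forward and reverse rates equally; it changes neither Q nor K — no shift from this change.
Only the nonzero effect(s) matter; the net shift is to the left.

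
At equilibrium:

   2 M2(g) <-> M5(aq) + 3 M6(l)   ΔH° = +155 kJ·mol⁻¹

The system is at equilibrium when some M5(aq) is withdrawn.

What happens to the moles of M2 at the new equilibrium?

Removing M5 (aq), a product, drives the reaction to the right.
The net shift is to the right. M2 is a reactant, so its amount decreases.

decreases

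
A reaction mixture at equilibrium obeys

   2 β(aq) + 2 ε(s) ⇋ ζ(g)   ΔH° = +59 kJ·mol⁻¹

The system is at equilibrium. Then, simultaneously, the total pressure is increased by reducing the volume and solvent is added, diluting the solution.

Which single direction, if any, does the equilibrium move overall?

Gas moles: reactants 0, products 1 (Δn_gas = +1). Compression shifts the system toward the side with fewer moles of gas — to the left.
Dilution lowers every aqueous concentration by the same factor. Δn_aq = 0 − 2 = -2, so the system shifts toward the side with more dissolved moles — to the left.
All effects act in the same direction — net shift to the left.

left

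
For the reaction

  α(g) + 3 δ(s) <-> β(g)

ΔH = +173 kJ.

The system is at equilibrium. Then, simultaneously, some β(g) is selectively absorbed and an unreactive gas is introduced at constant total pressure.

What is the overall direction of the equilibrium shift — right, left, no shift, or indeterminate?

Removing β (g), a product, drives the reaction to the right.
Adding inert gas at constant total pressure expands the volume, scaling every reacting partial pressure by the same factor. Δn_gas = 1 − 1 = 0, so Q is unchanged — no shift.
Only the nonzero effect(s) matter; the net shift is to the right.

right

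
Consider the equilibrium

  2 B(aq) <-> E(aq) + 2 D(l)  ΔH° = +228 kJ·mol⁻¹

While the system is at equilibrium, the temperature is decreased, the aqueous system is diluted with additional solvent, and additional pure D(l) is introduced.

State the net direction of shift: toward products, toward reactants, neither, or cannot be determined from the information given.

left

The forward reaction is endothermic. Lowering T favours the exothermic direction — shift to the left.
Dilution lowers every aqueous concentration by the same factor. Δn_aq = 1 − 2 = -1, so the system shifts toward the side with more dissolved moles — to the left.
D is a pure liquid; its activity is 1 regardless of amount, so Q is unaffected — no shift from this change.
Only the nonzero effect(s) matter; the net shift is to the left.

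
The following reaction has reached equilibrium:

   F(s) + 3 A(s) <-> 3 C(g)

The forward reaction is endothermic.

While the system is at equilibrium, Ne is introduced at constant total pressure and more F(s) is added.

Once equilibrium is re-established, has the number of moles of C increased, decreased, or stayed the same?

Adding inert gas at constant total pressure expands the volume and lowers every reacting partial pressure. With Δn_gas = 3 − 0 = +3, Q moves away from K toward the side with fewer gas moles, so the system shifts toward the side with more gas moles — to the right.
F is a pure solid; its activity is 1 regardless of amount, so Q is unaffected — no shift from this change.
The net shift is to the right. C is a product, so its amount increases.

increases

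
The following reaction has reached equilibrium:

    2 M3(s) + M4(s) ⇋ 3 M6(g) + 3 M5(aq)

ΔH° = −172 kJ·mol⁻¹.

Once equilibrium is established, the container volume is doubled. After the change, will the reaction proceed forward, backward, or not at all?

Gas moles: reactants 0, products 3 (Δn_gas = +3). Expansion shifts the system toward the side with more moles of gas — to the right.

right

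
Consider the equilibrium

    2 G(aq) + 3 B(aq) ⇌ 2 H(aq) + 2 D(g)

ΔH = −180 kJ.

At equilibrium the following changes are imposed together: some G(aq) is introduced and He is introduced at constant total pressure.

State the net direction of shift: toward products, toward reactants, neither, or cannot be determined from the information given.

Adding G (aq), a reactant, drives the reaction to the right.
Adding inert gas at constant total pressure expands the volume and lowers every reacting partial pressure. With Δn_gas = 2 − 0 = +2, Q moves away from K toward the side with fewer gas moles, so the system shifts toward the side with more gas moles — to the right.
All effects act in the same direction — net shift to the right.

right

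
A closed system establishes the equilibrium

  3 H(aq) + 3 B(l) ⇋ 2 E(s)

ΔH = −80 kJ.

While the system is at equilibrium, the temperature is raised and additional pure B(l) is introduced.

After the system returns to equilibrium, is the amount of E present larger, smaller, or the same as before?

decreases

The forward reaction is exothermic. Raising T favours the endothermic direction — shift to the left.
B is a pure liquid; its activity is 1 regardless of amount, so Q is unaffected — no shift from this change.
The net shift is to the left. E is a product, so its amount decreases.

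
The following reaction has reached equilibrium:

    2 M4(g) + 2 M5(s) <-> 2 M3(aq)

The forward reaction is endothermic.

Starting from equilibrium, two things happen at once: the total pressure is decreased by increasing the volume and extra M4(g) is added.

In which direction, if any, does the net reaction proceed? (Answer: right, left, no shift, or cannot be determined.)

Gas moles: reactants 2, products 0 (Δn_gas = -2). Expansion shifts the system toward the side with more moles of gas — to the left.
Adding M4 (g), a reactant, drives the reaction to the right.
The individual effects push in opposite directions; without quantitative information the net direction cannot be determined.

cannot be determined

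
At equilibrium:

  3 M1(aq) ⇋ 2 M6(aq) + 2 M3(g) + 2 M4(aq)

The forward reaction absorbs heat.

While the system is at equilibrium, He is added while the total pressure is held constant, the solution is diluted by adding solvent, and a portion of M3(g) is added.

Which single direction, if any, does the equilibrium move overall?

Adding inert gas at constant total pressure expands the volume and lowers every reacting partial pressure. With Δn_gas = 2 − 0 = +2, Q moves away from K toward the side with fewer gas moles, so the system shifts toward the side with more gas moles — to the right.
Dilution lowers every aqueous concentration by the same factor. Δn_aq = 4 − 3 = +1, so the system shifts toward the side with more dissolved moles — to the right.
Adding M3 (g), a product, drives the reaction to the left.
The individual effects push in opposite directions; without quantitative information the net direction cannot be determined.

cannot be determined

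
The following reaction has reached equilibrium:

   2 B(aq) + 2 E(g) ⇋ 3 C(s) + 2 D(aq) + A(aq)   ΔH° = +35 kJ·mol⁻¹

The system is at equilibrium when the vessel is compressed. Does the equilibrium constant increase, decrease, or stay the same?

The equilibrium constant depends only on temperature. This perturbation may move the position of equilibrium, but since T is unchanged, K itself is unchanged.

unchanged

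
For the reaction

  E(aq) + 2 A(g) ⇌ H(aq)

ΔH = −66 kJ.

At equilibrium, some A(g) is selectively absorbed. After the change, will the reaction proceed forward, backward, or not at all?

left

Removing A (g), a reactant, drives the reaction to the left.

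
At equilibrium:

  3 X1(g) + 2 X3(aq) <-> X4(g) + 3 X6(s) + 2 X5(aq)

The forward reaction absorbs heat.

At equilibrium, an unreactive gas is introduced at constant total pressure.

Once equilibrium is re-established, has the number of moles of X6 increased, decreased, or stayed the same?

Adding inert gas at constant total pressure expands the volume and lowers every reacting partial pressure. With Δn_gas = 1 − 3 = -2, Q moves away from K toward the side with fewer gas moles, so the system shifts toward the side with more gas moles — to the left.
The net shift is to the left. X6 is a product, so its amount decreases.

decreases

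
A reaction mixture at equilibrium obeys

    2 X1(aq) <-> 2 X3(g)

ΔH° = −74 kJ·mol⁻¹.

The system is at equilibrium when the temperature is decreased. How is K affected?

increases

K depends on temperature via the van 't Hoff relation. The forward reaction is exothermic, so lowering T increases K.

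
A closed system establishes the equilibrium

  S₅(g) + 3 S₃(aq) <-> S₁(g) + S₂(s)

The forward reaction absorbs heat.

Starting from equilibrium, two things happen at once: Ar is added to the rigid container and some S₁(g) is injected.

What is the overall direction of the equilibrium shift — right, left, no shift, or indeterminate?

left

At constant volume, adding an inert gas leaves every reacting species' partial pressure unchanged, so Q is unchanged — no shift from this change.
Adding S₁ (g), a product, drives the reaction to the left.
Only the nonzero effect(s) matter; the net shift is to the left.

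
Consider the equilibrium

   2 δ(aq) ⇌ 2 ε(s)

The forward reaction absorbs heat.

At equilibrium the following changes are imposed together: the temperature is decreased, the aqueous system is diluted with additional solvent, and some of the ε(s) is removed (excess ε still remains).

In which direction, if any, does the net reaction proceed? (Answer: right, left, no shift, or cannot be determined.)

The forward reaction is endothermic. Lowering T favours the exothermic direction — shift to the left.
Dilution lowers every aqueous concentration by the same factor. Δn_aq = 0 − 2 = -2, so the system shifts toward the side with more dissolved moles — to the left.
ε is a pure solid; its activity is 1 regardless of amount, so Q is unaffected — no shift from this change.
Only the nonzero effect(s) matter; the net shift is to the left.

left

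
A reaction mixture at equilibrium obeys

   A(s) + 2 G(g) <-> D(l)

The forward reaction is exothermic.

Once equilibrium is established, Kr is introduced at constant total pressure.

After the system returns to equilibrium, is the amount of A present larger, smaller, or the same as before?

Adding inert gas at constant total pressure expands the volume and lowers every reacting partial pressure. With Δn_gas = 0 − 2 = -2, Q moves away from K toward the side with fewer gas moles, so the system shifts toward the side with more gas moles — to the left.
The net shift is to the left. A is a reactant, so its amount increases.

increases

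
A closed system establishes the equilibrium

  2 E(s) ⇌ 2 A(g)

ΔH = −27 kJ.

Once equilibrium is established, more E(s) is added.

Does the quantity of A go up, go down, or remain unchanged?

unchanged

E is a pure solid; its activity is 1 regardless of amount, so Q is unaffected — no shift from this change.
No net shift occurs, so the amount of A is unchanged.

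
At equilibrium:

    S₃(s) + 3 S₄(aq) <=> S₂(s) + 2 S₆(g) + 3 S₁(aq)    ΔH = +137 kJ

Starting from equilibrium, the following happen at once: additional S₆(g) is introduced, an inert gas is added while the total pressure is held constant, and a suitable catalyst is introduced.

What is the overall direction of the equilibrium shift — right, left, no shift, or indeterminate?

Adding S₆ (g), a product, drives the reaction to the left.
Adding inert gas at constant total pressure expands the volume and lowers every reacting partial pressure. With Δn_gas = 2 − 0 = +2, Q moves away from K toward the side with fewer gas moles, so the system shifts toward the side with more gas moles — to the right.
A catalyst speeds both forward and reverse rates equally; it changes neither Q nor K — no shift from this change.
The individual effects push in opposite directions; without quantitative information the net direction cannot be determined.

cannot be determined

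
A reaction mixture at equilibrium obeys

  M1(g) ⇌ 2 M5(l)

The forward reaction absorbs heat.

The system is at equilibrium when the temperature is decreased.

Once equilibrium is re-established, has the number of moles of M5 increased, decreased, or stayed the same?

The forward reaction is endothermic. Lowering T favours the exothermic direction — shift to the left.
The net shift is to the left. M5 is a product, so its amount decreases.

decreases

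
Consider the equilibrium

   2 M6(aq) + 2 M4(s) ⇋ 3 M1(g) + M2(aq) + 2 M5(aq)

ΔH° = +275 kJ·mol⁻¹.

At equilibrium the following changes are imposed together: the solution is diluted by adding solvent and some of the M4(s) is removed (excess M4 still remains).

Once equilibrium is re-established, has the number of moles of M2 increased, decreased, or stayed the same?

Dilution lowers every aqueous concentration by the same factor. Δn_aq = 3 − 2 = +1, so the system shifts toward the side with more dissolved moles — to the right.
M4 is a pure solid; its activity is 1 regardless of amount, so Q is unaffected — no shift from this change.
The net shift is to the right. M2 is a product, so its amount increases.

increases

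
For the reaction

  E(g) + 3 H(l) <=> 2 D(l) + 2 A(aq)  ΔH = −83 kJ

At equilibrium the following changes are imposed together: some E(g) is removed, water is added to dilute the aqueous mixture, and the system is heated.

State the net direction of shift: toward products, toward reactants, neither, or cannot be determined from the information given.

Removing E (g), a reactant, drives the reaction to the left.
Dilution lowers every aqueous concentration by the same factor. Δn_aq = 2 − 0 = +2, so the system shifts toward the side with more dissolved moles — to the right.
The forward reaction is exothermic. Raising T favours the endothermic direction — shift to the left.
The individual effects push in opposite directions; without quantitative information the net direction cannot be determined.

cannot be determined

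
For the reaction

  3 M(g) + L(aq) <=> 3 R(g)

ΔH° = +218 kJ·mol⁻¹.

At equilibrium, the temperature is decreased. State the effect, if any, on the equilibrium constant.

K depends on temperature via the van 't Hoff relation. The forward reaction is endothermic, so lowering T decreases K.

decreases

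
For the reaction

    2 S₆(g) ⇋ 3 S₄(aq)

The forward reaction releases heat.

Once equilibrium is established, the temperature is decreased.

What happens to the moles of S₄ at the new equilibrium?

The forward reaction is exothermic. Lowering T favours the exothermic direction — shift to the right.
The net shift is to the right. S₄ is a product, so its amount increases.

increases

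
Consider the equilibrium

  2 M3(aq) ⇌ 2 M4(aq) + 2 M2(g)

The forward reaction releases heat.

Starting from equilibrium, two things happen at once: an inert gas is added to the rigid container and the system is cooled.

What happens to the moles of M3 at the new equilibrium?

decreases

At constant volume, adding an inert gas leaves every reacting species' partial pressure unchanged, so Q is unchanged — no shift from this change.
The forward reaction is exothermic. Lowering T favours the exothermic direction — shift to the right.
The net shift is to the right. M3 is a reactant, so its amount decreases.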